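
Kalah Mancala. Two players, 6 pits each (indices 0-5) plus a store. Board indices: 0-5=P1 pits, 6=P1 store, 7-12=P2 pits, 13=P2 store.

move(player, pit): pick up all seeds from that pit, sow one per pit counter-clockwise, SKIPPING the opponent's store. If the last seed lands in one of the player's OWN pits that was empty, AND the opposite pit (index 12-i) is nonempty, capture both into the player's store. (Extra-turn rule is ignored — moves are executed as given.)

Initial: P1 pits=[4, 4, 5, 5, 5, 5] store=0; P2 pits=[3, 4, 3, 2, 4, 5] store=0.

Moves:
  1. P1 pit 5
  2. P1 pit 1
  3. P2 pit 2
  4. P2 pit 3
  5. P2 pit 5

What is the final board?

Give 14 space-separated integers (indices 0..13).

Answer: 6 1 7 7 7 1 6 0 5 0 0 6 0 3

Derivation:
Move 1: P1 pit5 -> P1=[4,4,5,5,5,0](1) P2=[4,5,4,3,4,5](0)
Move 2: P1 pit1 -> P1=[4,0,6,6,6,0](6) P2=[0,5,4,3,4,5](0)
Move 3: P2 pit2 -> P1=[4,0,6,6,6,0](6) P2=[0,5,0,4,5,6](1)
Move 4: P2 pit3 -> P1=[5,0,6,6,6,0](6) P2=[0,5,0,0,6,7](2)
Move 5: P2 pit5 -> P1=[6,1,7,7,7,1](6) P2=[0,5,0,0,6,0](3)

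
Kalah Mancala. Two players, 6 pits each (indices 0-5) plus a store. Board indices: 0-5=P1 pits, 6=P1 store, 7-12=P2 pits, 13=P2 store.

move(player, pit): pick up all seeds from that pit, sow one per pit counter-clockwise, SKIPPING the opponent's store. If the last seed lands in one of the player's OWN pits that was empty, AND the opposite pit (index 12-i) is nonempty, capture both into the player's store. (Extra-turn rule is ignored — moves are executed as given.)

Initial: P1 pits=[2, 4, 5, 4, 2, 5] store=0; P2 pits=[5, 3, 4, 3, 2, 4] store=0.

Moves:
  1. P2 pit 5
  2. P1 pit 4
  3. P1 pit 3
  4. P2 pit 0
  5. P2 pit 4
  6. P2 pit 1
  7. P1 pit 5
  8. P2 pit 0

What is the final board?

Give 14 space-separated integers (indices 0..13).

Move 1: P2 pit5 -> P1=[3,5,6,4,2,5](0) P2=[5,3,4,3,2,0](1)
Move 2: P1 pit4 -> P1=[3,5,6,4,0,6](1) P2=[5,3,4,3,2,0](1)
Move 3: P1 pit3 -> P1=[3,5,6,0,1,7](2) P2=[6,3,4,3,2,0](1)
Move 4: P2 pit0 -> P1=[3,5,6,0,1,7](2) P2=[0,4,5,4,3,1](2)
Move 5: P2 pit4 -> P1=[4,5,6,0,1,7](2) P2=[0,4,5,4,0,2](3)
Move 6: P2 pit1 -> P1=[4,5,6,0,1,7](2) P2=[0,0,6,5,1,3](3)
Move 7: P1 pit5 -> P1=[4,5,6,0,1,0](3) P2=[1,1,7,6,2,4](3)
Move 8: P2 pit0 -> P1=[4,5,6,0,1,0](3) P2=[0,2,7,6,2,4](3)

Answer: 4 5 6 0 1 0 3 0 2 7 6 2 4 3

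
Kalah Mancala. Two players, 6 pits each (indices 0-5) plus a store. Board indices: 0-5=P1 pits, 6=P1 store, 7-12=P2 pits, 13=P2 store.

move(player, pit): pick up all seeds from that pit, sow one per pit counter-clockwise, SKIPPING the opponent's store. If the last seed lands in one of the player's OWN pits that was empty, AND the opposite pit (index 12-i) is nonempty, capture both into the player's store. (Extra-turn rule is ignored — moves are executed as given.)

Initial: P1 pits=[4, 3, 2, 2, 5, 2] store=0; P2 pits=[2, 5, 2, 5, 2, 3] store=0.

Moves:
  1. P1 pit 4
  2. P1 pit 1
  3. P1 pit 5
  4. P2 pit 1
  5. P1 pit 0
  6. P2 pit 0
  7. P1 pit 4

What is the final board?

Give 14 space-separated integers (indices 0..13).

Answer: 0 1 4 4 0 1 9 0 1 5 6 3 3 0

Derivation:
Move 1: P1 pit4 -> P1=[4,3,2,2,0,3](1) P2=[3,6,3,5,2,3](0)
Move 2: P1 pit1 -> P1=[4,0,3,3,0,3](8) P2=[3,0,3,5,2,3](0)
Move 3: P1 pit5 -> P1=[4,0,3,3,0,0](9) P2=[4,1,3,5,2,3](0)
Move 4: P2 pit1 -> P1=[4,0,3,3,0,0](9) P2=[4,0,4,5,2,3](0)
Move 5: P1 pit0 -> P1=[0,1,4,4,1,0](9) P2=[4,0,4,5,2,3](0)
Move 6: P2 pit0 -> P1=[0,1,4,4,1,0](9) P2=[0,1,5,6,3,3](0)
Move 7: P1 pit4 -> P1=[0,1,4,4,0,1](9) P2=[0,1,5,6,3,3](0)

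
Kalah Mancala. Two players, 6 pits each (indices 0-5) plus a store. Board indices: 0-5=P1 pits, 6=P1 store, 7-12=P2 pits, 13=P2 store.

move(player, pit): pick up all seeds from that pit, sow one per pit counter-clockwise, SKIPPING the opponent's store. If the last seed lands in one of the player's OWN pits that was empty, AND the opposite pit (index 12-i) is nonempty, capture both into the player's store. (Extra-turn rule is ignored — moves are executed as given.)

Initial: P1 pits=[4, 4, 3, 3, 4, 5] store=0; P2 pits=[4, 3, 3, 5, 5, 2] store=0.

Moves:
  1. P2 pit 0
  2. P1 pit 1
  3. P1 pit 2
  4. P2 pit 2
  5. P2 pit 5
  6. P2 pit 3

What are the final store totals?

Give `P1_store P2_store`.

Move 1: P2 pit0 -> P1=[4,4,3,3,4,5](0) P2=[0,4,4,6,6,2](0)
Move 2: P1 pit1 -> P1=[4,0,4,4,5,6](0) P2=[0,4,4,6,6,2](0)
Move 3: P1 pit2 -> P1=[4,0,0,5,6,7](1) P2=[0,4,4,6,6,2](0)
Move 4: P2 pit2 -> P1=[4,0,0,5,6,7](1) P2=[0,4,0,7,7,3](1)
Move 5: P2 pit5 -> P1=[5,1,0,5,6,7](1) P2=[0,4,0,7,7,0](2)
Move 6: P2 pit3 -> P1=[6,2,1,6,6,7](1) P2=[0,4,0,0,8,1](3)

Answer: 1 3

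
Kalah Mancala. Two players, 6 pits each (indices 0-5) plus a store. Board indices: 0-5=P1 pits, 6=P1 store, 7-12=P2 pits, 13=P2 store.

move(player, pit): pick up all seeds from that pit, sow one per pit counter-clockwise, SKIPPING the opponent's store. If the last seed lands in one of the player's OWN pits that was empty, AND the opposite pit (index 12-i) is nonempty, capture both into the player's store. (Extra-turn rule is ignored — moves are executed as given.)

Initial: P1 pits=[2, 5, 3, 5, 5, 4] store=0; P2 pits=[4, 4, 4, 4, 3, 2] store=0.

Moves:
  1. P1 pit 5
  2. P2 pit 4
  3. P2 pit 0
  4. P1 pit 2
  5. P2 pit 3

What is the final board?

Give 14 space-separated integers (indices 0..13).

Answer: 4 6 0 6 6 1 1 0 6 6 0 2 5 2

Derivation:
Move 1: P1 pit5 -> P1=[2,5,3,5,5,0](1) P2=[5,5,5,4,3,2](0)
Move 2: P2 pit4 -> P1=[3,5,3,5,5,0](1) P2=[5,5,5,4,0,3](1)
Move 3: P2 pit0 -> P1=[3,5,3,5,5,0](1) P2=[0,6,6,5,1,4](1)
Move 4: P1 pit2 -> P1=[3,5,0,6,6,1](1) P2=[0,6,6,5,1,4](1)
Move 5: P2 pit3 -> P1=[4,6,0,6,6,1](1) P2=[0,6,6,0,2,5](2)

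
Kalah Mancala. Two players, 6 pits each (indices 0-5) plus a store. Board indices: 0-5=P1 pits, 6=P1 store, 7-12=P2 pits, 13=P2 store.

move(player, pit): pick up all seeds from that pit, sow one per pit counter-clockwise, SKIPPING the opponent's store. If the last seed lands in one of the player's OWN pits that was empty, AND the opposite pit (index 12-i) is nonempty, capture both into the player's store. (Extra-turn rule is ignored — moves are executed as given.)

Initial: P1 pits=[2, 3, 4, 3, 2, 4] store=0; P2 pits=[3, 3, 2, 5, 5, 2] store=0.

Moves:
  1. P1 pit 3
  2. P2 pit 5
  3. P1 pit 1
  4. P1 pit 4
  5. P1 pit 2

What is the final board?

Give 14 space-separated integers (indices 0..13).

Move 1: P1 pit3 -> P1=[2,3,4,0,3,5](1) P2=[3,3,2,5,5,2](0)
Move 2: P2 pit5 -> P1=[3,3,4,0,3,5](1) P2=[3,3,2,5,5,0](1)
Move 3: P1 pit1 -> P1=[3,0,5,1,4,5](1) P2=[3,3,2,5,5,0](1)
Move 4: P1 pit4 -> P1=[3,0,5,1,0,6](2) P2=[4,4,2,5,5,0](1)
Move 5: P1 pit2 -> P1=[3,0,0,2,1,7](3) P2=[5,4,2,5,5,0](1)

Answer: 3 0 0 2 1 7 3 5 4 2 5 5 0 1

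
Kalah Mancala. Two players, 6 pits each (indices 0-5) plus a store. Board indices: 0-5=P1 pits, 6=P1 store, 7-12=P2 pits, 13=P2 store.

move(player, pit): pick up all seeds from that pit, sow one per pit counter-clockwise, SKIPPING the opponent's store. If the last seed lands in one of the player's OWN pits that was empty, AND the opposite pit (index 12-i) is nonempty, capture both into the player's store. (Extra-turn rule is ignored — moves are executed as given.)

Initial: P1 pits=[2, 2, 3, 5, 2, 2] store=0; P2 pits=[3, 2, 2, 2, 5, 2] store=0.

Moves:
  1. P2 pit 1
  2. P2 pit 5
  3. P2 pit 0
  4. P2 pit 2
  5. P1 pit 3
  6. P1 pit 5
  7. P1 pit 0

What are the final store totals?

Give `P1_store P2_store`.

Answer: 2 2

Derivation:
Move 1: P2 pit1 -> P1=[2,2,3,5,2,2](0) P2=[3,0,3,3,5,2](0)
Move 2: P2 pit5 -> P1=[3,2,3,5,2,2](0) P2=[3,0,3,3,5,0](1)
Move 3: P2 pit0 -> P1=[3,2,3,5,2,2](0) P2=[0,1,4,4,5,0](1)
Move 4: P2 pit2 -> P1=[3,2,3,5,2,2](0) P2=[0,1,0,5,6,1](2)
Move 5: P1 pit3 -> P1=[3,2,3,0,3,3](1) P2=[1,2,0,5,6,1](2)
Move 6: P1 pit5 -> P1=[3,2,3,0,3,0](2) P2=[2,3,0,5,6,1](2)
Move 7: P1 pit0 -> P1=[0,3,4,1,3,0](2) P2=[2,3,0,5,6,1](2)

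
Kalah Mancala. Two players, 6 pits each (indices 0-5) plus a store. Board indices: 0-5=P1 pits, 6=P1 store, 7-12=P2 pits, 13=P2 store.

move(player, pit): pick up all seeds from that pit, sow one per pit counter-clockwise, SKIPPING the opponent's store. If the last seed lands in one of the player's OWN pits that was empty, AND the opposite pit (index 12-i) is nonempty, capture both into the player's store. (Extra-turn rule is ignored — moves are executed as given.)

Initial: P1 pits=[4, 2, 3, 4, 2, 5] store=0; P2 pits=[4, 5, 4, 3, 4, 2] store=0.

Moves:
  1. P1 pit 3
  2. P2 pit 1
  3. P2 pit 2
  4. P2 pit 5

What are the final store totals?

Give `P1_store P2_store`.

Answer: 1 3

Derivation:
Move 1: P1 pit3 -> P1=[4,2,3,0,3,6](1) P2=[5,5,4,3,4,2](0)
Move 2: P2 pit1 -> P1=[4,2,3,0,3,6](1) P2=[5,0,5,4,5,3](1)
Move 3: P2 pit2 -> P1=[5,2,3,0,3,6](1) P2=[5,0,0,5,6,4](2)
Move 4: P2 pit5 -> P1=[6,3,4,0,3,6](1) P2=[5,0,0,5,6,0](3)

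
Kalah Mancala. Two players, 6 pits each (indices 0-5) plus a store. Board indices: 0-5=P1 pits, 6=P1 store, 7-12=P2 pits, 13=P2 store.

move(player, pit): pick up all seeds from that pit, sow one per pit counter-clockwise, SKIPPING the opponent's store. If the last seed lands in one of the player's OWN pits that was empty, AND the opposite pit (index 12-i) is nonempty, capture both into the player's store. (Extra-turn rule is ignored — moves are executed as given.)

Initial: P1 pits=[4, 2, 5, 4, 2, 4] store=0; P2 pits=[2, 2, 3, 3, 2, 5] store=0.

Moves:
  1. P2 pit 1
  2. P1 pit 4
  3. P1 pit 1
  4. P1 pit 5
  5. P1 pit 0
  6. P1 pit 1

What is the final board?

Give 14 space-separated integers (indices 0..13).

Answer: 0 0 8 6 0 0 4 3 0 5 5 2 5 0

Derivation:
Move 1: P2 pit1 -> P1=[4,2,5,4,2,4](0) P2=[2,0,4,4,2,5](0)
Move 2: P1 pit4 -> P1=[4,2,5,4,0,5](1) P2=[2,0,4,4,2,5](0)
Move 3: P1 pit1 -> P1=[4,0,6,5,0,5](1) P2=[2,0,4,4,2,5](0)
Move 4: P1 pit5 -> P1=[4,0,6,5,0,0](2) P2=[3,1,5,5,2,5](0)
Move 5: P1 pit0 -> P1=[0,1,7,6,0,0](4) P2=[3,0,5,5,2,5](0)
Move 6: P1 pit1 -> P1=[0,0,8,6,0,0](4) P2=[3,0,5,5,2,5](0)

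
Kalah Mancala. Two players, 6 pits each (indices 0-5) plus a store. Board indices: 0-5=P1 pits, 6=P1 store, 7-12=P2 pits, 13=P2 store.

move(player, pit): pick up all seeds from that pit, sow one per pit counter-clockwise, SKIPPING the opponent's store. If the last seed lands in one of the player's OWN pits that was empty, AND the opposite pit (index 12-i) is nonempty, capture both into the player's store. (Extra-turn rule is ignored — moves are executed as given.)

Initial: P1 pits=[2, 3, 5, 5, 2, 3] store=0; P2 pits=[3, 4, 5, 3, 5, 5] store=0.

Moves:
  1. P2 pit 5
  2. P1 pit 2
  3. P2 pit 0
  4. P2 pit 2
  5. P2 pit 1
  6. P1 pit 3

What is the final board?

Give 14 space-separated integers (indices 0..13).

Move 1: P2 pit5 -> P1=[3,4,6,6,2,3](0) P2=[3,4,5,3,5,0](1)
Move 2: P1 pit2 -> P1=[3,4,0,7,3,4](1) P2=[4,5,5,3,5,0](1)
Move 3: P2 pit0 -> P1=[3,4,0,7,3,4](1) P2=[0,6,6,4,6,0](1)
Move 4: P2 pit2 -> P1=[4,5,0,7,3,4](1) P2=[0,6,0,5,7,1](2)
Move 5: P2 pit1 -> P1=[5,5,0,7,3,4](1) P2=[0,0,1,6,8,2](3)
Move 6: P1 pit3 -> P1=[5,5,0,0,4,5](2) P2=[1,1,2,7,8,2](3)

Answer: 5 5 0 0 4 5 2 1 1 2 7 8 2 3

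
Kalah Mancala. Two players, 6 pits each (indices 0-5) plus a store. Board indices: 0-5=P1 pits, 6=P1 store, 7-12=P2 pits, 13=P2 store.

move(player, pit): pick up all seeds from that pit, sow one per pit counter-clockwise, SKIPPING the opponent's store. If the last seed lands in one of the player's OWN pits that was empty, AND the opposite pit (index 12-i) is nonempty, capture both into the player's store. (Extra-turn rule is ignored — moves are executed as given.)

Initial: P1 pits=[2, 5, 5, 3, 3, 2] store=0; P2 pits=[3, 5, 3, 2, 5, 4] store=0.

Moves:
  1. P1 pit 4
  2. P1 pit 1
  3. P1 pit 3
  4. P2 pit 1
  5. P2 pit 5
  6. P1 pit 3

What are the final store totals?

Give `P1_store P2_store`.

Move 1: P1 pit4 -> P1=[2,5,5,3,0,3](1) P2=[4,5,3,2,5,4](0)
Move 2: P1 pit1 -> P1=[2,0,6,4,1,4](2) P2=[4,5,3,2,5,4](0)
Move 3: P1 pit3 -> P1=[2,0,6,0,2,5](3) P2=[5,5,3,2,5,4](0)
Move 4: P2 pit1 -> P1=[2,0,6,0,2,5](3) P2=[5,0,4,3,6,5](1)
Move 5: P2 pit5 -> P1=[3,1,7,1,2,5](3) P2=[5,0,4,3,6,0](2)
Move 6: P1 pit3 -> P1=[3,1,7,0,3,5](3) P2=[5,0,4,3,6,0](2)

Answer: 3 2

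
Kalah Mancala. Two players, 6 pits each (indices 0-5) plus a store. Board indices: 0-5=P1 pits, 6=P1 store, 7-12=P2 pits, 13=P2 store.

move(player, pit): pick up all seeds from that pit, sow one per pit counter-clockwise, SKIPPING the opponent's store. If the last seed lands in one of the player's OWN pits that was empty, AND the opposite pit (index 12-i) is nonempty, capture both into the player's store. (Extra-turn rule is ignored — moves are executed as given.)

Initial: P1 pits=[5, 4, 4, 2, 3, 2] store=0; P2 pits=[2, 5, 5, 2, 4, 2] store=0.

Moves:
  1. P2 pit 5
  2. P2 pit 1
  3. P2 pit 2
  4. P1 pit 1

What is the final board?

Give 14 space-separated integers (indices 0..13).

Answer: 7 0 5 3 4 3 1 2 0 0 4 6 2 3

Derivation:
Move 1: P2 pit5 -> P1=[6,4,4,2,3,2](0) P2=[2,5,5,2,4,0](1)
Move 2: P2 pit1 -> P1=[6,4,4,2,3,2](0) P2=[2,0,6,3,5,1](2)
Move 3: P2 pit2 -> P1=[7,5,4,2,3,2](0) P2=[2,0,0,4,6,2](3)
Move 4: P1 pit1 -> P1=[7,0,5,3,4,3](1) P2=[2,0,0,4,6,2](3)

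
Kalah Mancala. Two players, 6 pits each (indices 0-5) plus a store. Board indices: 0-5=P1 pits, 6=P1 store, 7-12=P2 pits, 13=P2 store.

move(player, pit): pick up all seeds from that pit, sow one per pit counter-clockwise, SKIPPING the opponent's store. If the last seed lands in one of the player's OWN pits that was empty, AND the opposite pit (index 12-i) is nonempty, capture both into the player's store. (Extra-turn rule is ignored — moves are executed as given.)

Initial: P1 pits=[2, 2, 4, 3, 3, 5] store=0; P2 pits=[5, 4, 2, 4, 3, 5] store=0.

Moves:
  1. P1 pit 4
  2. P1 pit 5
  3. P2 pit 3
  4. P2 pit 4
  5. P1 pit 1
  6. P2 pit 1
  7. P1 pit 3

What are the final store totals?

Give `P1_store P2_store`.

Move 1: P1 pit4 -> P1=[2,2,4,3,0,6](1) P2=[6,4,2,4,3,5](0)
Move 2: P1 pit5 -> P1=[2,2,4,3,0,0](2) P2=[7,5,3,5,4,5](0)
Move 3: P2 pit3 -> P1=[3,3,4,3,0,0](2) P2=[7,5,3,0,5,6](1)
Move 4: P2 pit4 -> P1=[4,4,5,3,0,0](2) P2=[7,5,3,0,0,7](2)
Move 5: P1 pit1 -> P1=[4,0,6,4,1,0](10) P2=[0,5,3,0,0,7](2)
Move 6: P2 pit1 -> P1=[4,0,6,4,1,0](10) P2=[0,0,4,1,1,8](3)
Move 7: P1 pit3 -> P1=[4,0,6,0,2,1](11) P2=[1,0,4,1,1,8](3)

Answer: 11 3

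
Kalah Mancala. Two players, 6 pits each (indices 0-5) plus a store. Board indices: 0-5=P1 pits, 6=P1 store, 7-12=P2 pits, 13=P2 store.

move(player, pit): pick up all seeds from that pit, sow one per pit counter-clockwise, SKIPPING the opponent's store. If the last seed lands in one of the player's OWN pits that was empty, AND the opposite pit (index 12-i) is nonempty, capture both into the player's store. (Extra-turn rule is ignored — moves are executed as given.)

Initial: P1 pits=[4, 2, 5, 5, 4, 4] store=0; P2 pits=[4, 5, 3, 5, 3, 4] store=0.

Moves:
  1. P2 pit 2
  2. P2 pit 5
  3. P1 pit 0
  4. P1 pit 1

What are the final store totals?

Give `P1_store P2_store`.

Answer: 0 1

Derivation:
Move 1: P2 pit2 -> P1=[4,2,5,5,4,4](0) P2=[4,5,0,6,4,5](0)
Move 2: P2 pit5 -> P1=[5,3,6,6,4,4](0) P2=[4,5,0,6,4,0](1)
Move 3: P1 pit0 -> P1=[0,4,7,7,5,5](0) P2=[4,5,0,6,4,0](1)
Move 4: P1 pit1 -> P1=[0,0,8,8,6,6](0) P2=[4,5,0,6,4,0](1)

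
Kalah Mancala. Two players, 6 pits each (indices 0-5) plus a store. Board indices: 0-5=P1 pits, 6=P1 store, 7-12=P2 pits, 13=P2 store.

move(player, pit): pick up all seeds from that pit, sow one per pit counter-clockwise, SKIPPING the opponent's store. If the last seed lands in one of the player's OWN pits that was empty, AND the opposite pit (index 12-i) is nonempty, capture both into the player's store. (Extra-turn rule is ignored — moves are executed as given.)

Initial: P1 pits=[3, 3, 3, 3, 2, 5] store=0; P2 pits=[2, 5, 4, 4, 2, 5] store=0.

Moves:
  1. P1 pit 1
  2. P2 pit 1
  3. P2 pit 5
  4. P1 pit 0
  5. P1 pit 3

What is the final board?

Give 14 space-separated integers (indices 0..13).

Answer: 0 2 6 0 6 6 1 3 1 6 5 3 0 2

Derivation:
Move 1: P1 pit1 -> P1=[3,0,4,4,3,5](0) P2=[2,5,4,4,2,5](0)
Move 2: P2 pit1 -> P1=[3,0,4,4,3,5](0) P2=[2,0,5,5,3,6](1)
Move 3: P2 pit5 -> P1=[4,1,5,5,4,5](0) P2=[2,0,5,5,3,0](2)
Move 4: P1 pit0 -> P1=[0,2,6,6,5,5](0) P2=[2,0,5,5,3,0](2)
Move 5: P1 pit3 -> P1=[0,2,6,0,6,6](1) P2=[3,1,6,5,3,0](2)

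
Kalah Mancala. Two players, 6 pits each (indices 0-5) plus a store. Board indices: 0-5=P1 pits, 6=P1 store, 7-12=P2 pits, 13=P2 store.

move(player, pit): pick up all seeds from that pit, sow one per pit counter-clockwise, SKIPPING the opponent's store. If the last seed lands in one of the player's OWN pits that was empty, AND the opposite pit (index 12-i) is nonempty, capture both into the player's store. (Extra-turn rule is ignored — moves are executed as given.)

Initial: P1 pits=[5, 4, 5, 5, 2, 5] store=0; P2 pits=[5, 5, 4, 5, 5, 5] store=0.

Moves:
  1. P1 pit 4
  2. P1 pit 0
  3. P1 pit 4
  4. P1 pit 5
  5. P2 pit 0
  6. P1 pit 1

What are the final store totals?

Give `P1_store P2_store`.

Answer: 10 1

Derivation:
Move 1: P1 pit4 -> P1=[5,4,5,5,0,6](1) P2=[5,5,4,5,5,5](0)
Move 2: P1 pit0 -> P1=[0,5,6,6,1,7](1) P2=[5,5,4,5,5,5](0)
Move 3: P1 pit4 -> P1=[0,5,6,6,0,8](1) P2=[5,5,4,5,5,5](0)
Move 4: P1 pit5 -> P1=[0,5,6,6,0,0](9) P2=[6,6,5,6,6,0](0)
Move 5: P2 pit0 -> P1=[0,5,6,6,0,0](9) P2=[0,7,6,7,7,1](1)
Move 6: P1 pit1 -> P1=[0,0,7,7,1,1](10) P2=[0,7,6,7,7,1](1)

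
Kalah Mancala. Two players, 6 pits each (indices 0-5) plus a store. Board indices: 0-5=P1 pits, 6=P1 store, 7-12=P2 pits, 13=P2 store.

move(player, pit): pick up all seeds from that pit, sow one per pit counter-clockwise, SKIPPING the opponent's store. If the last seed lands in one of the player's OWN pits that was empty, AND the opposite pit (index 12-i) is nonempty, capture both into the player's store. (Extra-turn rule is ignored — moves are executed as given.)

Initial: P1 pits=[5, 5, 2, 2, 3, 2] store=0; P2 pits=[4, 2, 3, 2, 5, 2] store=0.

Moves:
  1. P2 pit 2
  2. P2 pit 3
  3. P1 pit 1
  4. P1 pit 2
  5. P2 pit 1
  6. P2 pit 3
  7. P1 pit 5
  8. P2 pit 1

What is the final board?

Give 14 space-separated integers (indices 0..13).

Move 1: P2 pit2 -> P1=[5,5,2,2,3,2](0) P2=[4,2,0,3,6,3](0)
Move 2: P2 pit3 -> P1=[5,5,2,2,3,2](0) P2=[4,2,0,0,7,4](1)
Move 3: P1 pit1 -> P1=[5,0,3,3,4,3](1) P2=[4,2,0,0,7,4](1)
Move 4: P1 pit2 -> P1=[5,0,0,4,5,4](1) P2=[4,2,0,0,7,4](1)
Move 5: P2 pit1 -> P1=[5,0,0,4,5,4](1) P2=[4,0,1,1,7,4](1)
Move 6: P2 pit3 -> P1=[5,0,0,4,5,4](1) P2=[4,0,1,0,8,4](1)
Move 7: P1 pit5 -> P1=[5,0,0,4,5,0](2) P2=[5,1,2,0,8,4](1)
Move 8: P2 pit1 -> P1=[5,0,0,4,5,0](2) P2=[5,0,3,0,8,4](1)

Answer: 5 0 0 4 5 0 2 5 0 3 0 8 4 1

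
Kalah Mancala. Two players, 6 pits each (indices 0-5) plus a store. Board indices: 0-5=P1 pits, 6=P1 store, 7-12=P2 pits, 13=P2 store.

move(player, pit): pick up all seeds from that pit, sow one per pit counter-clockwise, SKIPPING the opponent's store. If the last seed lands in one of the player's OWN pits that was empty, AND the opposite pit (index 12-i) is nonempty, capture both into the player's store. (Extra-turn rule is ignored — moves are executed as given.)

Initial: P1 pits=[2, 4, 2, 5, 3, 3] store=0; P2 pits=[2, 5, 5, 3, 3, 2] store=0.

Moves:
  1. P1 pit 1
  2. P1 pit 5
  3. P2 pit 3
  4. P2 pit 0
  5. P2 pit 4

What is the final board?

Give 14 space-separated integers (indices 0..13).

Move 1: P1 pit1 -> P1=[2,0,3,6,4,4](0) P2=[2,5,5,3,3,2](0)
Move 2: P1 pit5 -> P1=[2,0,3,6,4,0](1) P2=[3,6,6,3,3,2](0)
Move 3: P2 pit3 -> P1=[2,0,3,6,4,0](1) P2=[3,6,6,0,4,3](1)
Move 4: P2 pit0 -> P1=[2,0,0,6,4,0](1) P2=[0,7,7,0,4,3](5)
Move 5: P2 pit4 -> P1=[3,1,0,6,4,0](1) P2=[0,7,7,0,0,4](6)

Answer: 3 1 0 6 4 0 1 0 7 7 0 0 4 6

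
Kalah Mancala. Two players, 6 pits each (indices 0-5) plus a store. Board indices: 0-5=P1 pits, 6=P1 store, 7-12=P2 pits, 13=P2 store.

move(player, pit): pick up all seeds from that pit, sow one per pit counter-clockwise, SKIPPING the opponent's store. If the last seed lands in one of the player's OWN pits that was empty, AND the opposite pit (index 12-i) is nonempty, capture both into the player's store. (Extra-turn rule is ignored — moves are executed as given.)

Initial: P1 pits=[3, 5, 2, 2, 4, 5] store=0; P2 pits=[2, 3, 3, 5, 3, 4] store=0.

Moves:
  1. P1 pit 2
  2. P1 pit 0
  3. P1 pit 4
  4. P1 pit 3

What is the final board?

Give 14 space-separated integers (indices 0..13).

Answer: 0 6 1 0 1 7 2 4 4 4 5 3 4 0

Derivation:
Move 1: P1 pit2 -> P1=[3,5,0,3,5,5](0) P2=[2,3,3,5,3,4](0)
Move 2: P1 pit0 -> P1=[0,6,1,4,5,5](0) P2=[2,3,3,5,3,4](0)
Move 3: P1 pit4 -> P1=[0,6,1,4,0,6](1) P2=[3,4,4,5,3,4](0)
Move 4: P1 pit3 -> P1=[0,6,1,0,1,7](2) P2=[4,4,4,5,3,4](0)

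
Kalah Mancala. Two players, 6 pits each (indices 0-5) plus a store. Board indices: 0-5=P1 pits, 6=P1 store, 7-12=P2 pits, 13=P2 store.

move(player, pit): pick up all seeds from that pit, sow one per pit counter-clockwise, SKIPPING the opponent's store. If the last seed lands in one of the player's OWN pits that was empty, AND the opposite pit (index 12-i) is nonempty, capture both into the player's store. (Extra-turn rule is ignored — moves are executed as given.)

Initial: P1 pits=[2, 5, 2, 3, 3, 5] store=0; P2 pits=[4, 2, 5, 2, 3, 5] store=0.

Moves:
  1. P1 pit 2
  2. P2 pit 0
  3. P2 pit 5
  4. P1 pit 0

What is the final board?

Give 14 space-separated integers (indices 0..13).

Move 1: P1 pit2 -> P1=[2,5,0,4,4,5](0) P2=[4,2,5,2,3,5](0)
Move 2: P2 pit0 -> P1=[2,5,0,4,4,5](0) P2=[0,3,6,3,4,5](0)
Move 3: P2 pit5 -> P1=[3,6,1,5,4,5](0) P2=[0,3,6,3,4,0](1)
Move 4: P1 pit0 -> P1=[0,7,2,6,4,5](0) P2=[0,3,6,3,4,0](1)

Answer: 0 7 2 6 4 5 0 0 3 6 3 4 0 1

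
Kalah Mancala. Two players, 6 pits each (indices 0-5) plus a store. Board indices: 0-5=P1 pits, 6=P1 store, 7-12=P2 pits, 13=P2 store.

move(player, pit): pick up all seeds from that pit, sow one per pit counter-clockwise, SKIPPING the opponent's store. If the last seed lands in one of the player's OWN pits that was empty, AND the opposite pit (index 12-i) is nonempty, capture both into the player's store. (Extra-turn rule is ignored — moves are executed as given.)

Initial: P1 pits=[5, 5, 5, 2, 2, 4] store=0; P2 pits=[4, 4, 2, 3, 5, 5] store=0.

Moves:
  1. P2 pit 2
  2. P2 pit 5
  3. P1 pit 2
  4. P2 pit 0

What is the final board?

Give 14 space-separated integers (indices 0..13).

Move 1: P2 pit2 -> P1=[5,5,5,2,2,4](0) P2=[4,4,0,4,6,5](0)
Move 2: P2 pit5 -> P1=[6,6,6,3,2,4](0) P2=[4,4,0,4,6,0](1)
Move 3: P1 pit2 -> P1=[6,6,0,4,3,5](1) P2=[5,5,0,4,6,0](1)
Move 4: P2 pit0 -> P1=[0,6,0,4,3,5](1) P2=[0,6,1,5,7,0](8)

Answer: 0 6 0 4 3 5 1 0 6 1 5 7 0 8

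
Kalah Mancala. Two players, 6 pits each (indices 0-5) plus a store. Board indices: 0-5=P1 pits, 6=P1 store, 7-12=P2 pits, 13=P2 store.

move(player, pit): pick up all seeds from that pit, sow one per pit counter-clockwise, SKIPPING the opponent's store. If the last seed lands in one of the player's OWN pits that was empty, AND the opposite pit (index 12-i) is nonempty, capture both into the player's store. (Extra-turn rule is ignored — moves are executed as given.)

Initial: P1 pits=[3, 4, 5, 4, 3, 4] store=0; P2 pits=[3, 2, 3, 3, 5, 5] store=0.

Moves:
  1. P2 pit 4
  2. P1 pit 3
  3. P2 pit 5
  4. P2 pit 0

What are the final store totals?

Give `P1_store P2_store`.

Move 1: P2 pit4 -> P1=[4,5,6,4,3,4](0) P2=[3,2,3,3,0,6](1)
Move 2: P1 pit3 -> P1=[4,5,6,0,4,5](1) P2=[4,2,3,3,0,6](1)
Move 3: P2 pit5 -> P1=[5,6,7,1,5,5](1) P2=[4,2,3,3,0,0](2)
Move 4: P2 pit0 -> P1=[5,0,7,1,5,5](1) P2=[0,3,4,4,0,0](9)

Answer: 1 9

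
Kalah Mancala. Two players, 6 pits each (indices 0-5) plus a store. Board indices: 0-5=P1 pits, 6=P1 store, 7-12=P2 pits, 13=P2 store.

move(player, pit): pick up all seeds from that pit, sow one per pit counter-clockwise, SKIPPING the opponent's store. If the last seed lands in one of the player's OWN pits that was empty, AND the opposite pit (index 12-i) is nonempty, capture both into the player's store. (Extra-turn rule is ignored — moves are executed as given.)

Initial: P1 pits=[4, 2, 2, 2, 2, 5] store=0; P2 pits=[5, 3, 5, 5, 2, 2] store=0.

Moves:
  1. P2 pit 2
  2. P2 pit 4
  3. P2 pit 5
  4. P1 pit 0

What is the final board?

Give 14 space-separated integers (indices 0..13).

Answer: 0 4 4 3 3 6 1 6 3 0 6 0 0 3

Derivation:
Move 1: P2 pit2 -> P1=[5,2,2,2,2,5](0) P2=[5,3,0,6,3,3](1)
Move 2: P2 pit4 -> P1=[6,2,2,2,2,5](0) P2=[5,3,0,6,0,4](2)
Move 3: P2 pit5 -> P1=[7,3,3,2,2,5](0) P2=[5,3,0,6,0,0](3)
Move 4: P1 pit0 -> P1=[0,4,4,3,3,6](1) P2=[6,3,0,6,0,0](3)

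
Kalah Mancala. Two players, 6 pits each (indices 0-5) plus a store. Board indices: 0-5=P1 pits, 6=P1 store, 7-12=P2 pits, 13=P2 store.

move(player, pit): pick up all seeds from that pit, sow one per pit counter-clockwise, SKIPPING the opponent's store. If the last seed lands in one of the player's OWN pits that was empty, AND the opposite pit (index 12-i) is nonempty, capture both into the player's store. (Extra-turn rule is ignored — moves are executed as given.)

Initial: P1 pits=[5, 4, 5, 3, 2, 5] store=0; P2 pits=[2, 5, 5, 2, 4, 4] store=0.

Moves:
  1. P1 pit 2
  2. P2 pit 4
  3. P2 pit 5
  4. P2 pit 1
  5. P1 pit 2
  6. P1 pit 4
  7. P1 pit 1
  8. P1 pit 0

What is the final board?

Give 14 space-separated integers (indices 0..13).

Answer: 0 1 2 8 2 9 4 6 0 6 3 1 1 3

Derivation:
Move 1: P1 pit2 -> P1=[5,4,0,4,3,6](1) P2=[3,5,5,2,4,4](0)
Move 2: P2 pit4 -> P1=[6,5,0,4,3,6](1) P2=[3,5,5,2,0,5](1)
Move 3: P2 pit5 -> P1=[7,6,1,5,3,6](1) P2=[3,5,5,2,0,0](2)
Move 4: P2 pit1 -> P1=[7,6,1,5,3,6](1) P2=[3,0,6,3,1,1](3)
Move 5: P1 pit2 -> P1=[7,6,0,6,3,6](1) P2=[3,0,6,3,1,1](3)
Move 6: P1 pit4 -> P1=[7,6,0,6,0,7](2) P2=[4,0,6,3,1,1](3)
Move 7: P1 pit1 -> P1=[7,0,1,7,1,8](3) P2=[5,0,6,3,1,1](3)
Move 8: P1 pit0 -> P1=[0,1,2,8,2,9](4) P2=[6,0,6,3,1,1](3)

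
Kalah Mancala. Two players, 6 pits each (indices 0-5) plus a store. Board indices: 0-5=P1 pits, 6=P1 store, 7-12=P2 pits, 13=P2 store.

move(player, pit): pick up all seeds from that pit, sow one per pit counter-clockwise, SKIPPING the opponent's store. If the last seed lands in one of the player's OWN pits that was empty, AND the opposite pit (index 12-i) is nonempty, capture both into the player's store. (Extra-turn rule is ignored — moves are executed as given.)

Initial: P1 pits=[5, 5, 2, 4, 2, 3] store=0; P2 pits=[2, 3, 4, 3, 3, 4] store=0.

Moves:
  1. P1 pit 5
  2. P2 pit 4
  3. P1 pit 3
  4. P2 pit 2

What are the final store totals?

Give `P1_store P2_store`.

Answer: 2 2

Derivation:
Move 1: P1 pit5 -> P1=[5,5,2,4,2,0](1) P2=[3,4,4,3,3,4](0)
Move 2: P2 pit4 -> P1=[6,5,2,4,2,0](1) P2=[3,4,4,3,0,5](1)
Move 3: P1 pit3 -> P1=[6,5,2,0,3,1](2) P2=[4,4,4,3,0,5](1)
Move 4: P2 pit2 -> P1=[6,5,2,0,3,1](2) P2=[4,4,0,4,1,6](2)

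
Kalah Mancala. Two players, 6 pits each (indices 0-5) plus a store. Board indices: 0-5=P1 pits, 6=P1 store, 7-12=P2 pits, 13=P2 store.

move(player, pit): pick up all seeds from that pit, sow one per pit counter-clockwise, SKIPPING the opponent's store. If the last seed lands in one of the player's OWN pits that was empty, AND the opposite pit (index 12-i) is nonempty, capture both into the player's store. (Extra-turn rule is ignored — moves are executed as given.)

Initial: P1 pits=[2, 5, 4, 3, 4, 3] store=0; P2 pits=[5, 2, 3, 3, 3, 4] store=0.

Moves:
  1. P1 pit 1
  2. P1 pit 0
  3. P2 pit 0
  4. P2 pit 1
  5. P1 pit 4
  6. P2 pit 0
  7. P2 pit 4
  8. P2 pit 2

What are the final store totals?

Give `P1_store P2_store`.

Move 1: P1 pit1 -> P1=[2,0,5,4,5,4](1) P2=[5,2,3,3,3,4](0)
Move 2: P1 pit0 -> P1=[0,1,6,4,5,4](1) P2=[5,2,3,3,3,4](0)
Move 3: P2 pit0 -> P1=[0,1,6,4,5,4](1) P2=[0,3,4,4,4,5](0)
Move 4: P2 pit1 -> P1=[0,1,6,4,5,4](1) P2=[0,0,5,5,5,5](0)
Move 5: P1 pit4 -> P1=[0,1,6,4,0,5](2) P2=[1,1,6,5,5,5](0)
Move 6: P2 pit0 -> P1=[0,1,6,4,0,5](2) P2=[0,2,6,5,5,5](0)
Move 7: P2 pit4 -> P1=[1,2,7,4,0,5](2) P2=[0,2,6,5,0,6](1)
Move 8: P2 pit2 -> P1=[2,3,7,4,0,5](2) P2=[0,2,0,6,1,7](2)

Answer: 2 2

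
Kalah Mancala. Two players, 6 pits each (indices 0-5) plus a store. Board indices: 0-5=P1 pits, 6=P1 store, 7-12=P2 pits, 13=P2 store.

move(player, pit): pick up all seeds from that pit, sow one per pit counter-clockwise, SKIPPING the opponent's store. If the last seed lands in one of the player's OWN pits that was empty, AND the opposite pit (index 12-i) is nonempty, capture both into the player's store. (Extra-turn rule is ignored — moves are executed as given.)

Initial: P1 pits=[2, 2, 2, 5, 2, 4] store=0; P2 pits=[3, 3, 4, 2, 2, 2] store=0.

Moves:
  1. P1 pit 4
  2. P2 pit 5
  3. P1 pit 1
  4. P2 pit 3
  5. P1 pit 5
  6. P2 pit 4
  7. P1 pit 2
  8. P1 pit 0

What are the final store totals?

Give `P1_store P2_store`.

Move 1: P1 pit4 -> P1=[2,2,2,5,0,5](1) P2=[3,3,4,2,2,2](0)
Move 2: P2 pit5 -> P1=[3,2,2,5,0,5](1) P2=[3,3,4,2,2,0](1)
Move 3: P1 pit1 -> P1=[3,0,3,6,0,5](1) P2=[3,3,4,2,2,0](1)
Move 4: P2 pit3 -> P1=[0,0,3,6,0,5](1) P2=[3,3,4,0,3,0](5)
Move 5: P1 pit5 -> P1=[0,0,3,6,0,0](2) P2=[4,4,5,1,3,0](5)
Move 6: P2 pit4 -> P1=[1,0,3,6,0,0](2) P2=[4,4,5,1,0,1](6)
Move 7: P1 pit2 -> P1=[1,0,0,7,1,0](7) P2=[0,4,5,1,0,1](6)
Move 8: P1 pit0 -> P1=[0,1,0,7,1,0](7) P2=[0,4,5,1,0,1](6)

Answer: 7 6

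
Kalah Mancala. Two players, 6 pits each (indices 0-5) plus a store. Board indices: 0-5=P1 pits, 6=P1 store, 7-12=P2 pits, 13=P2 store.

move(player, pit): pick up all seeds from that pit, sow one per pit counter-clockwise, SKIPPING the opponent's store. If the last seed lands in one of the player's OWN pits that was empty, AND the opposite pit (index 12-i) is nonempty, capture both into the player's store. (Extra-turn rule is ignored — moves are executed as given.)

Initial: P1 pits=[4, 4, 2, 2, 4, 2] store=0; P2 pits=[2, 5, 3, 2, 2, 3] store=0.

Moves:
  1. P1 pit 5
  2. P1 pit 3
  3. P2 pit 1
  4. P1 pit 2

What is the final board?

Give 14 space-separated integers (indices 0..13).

Move 1: P1 pit5 -> P1=[4,4,2,2,4,0](1) P2=[3,5,3,2,2,3](0)
Move 2: P1 pit3 -> P1=[4,4,2,0,5,0](5) P2=[0,5,3,2,2,3](0)
Move 3: P2 pit1 -> P1=[4,4,2,0,5,0](5) P2=[0,0,4,3,3,4](1)
Move 4: P1 pit2 -> P1=[4,4,0,1,6,0](5) P2=[0,0,4,3,3,4](1)

Answer: 4 4 0 1 6 0 5 0 0 4 3 3 4 1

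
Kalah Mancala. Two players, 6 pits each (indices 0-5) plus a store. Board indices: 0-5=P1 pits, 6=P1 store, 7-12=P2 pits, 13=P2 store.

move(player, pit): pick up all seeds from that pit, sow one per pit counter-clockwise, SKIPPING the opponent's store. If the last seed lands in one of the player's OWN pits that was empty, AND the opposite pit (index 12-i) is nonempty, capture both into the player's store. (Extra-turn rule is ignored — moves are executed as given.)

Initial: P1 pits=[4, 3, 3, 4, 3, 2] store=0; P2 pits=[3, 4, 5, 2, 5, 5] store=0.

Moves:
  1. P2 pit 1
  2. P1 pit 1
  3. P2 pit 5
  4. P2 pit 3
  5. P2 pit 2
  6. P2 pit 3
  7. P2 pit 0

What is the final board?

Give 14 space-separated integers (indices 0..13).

Answer: 6 2 0 6 5 2 0 0 1 1 0 9 2 9

Derivation:
Move 1: P2 pit1 -> P1=[4,3,3,4,3,2](0) P2=[3,0,6,3,6,6](0)
Move 2: P1 pit1 -> P1=[4,0,4,5,4,2](0) P2=[3,0,6,3,6,6](0)
Move 3: P2 pit5 -> P1=[5,1,5,6,5,2](0) P2=[3,0,6,3,6,0](1)
Move 4: P2 pit3 -> P1=[5,1,5,6,5,2](0) P2=[3,0,6,0,7,1](2)
Move 5: P2 pit2 -> P1=[6,2,5,6,5,2](0) P2=[3,0,0,1,8,2](3)
Move 6: P2 pit3 -> P1=[6,2,5,6,5,2](0) P2=[3,0,0,0,9,2](3)
Move 7: P2 pit0 -> P1=[6,2,0,6,5,2](0) P2=[0,1,1,0,9,2](9)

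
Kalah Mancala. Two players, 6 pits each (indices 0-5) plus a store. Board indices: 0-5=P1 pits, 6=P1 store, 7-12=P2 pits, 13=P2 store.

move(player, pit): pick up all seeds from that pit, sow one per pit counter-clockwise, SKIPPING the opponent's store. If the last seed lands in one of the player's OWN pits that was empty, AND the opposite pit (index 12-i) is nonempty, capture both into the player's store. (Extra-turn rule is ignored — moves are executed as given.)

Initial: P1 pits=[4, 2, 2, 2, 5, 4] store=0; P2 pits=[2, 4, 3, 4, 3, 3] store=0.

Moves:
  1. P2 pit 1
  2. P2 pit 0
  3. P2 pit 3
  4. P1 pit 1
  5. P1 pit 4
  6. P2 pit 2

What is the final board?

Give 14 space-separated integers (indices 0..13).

Answer: 6 1 3 3 0 5 1 1 2 0 2 6 6 2

Derivation:
Move 1: P2 pit1 -> P1=[4,2,2,2,5,4](0) P2=[2,0,4,5,4,4](0)
Move 2: P2 pit0 -> P1=[4,2,2,2,5,4](0) P2=[0,1,5,5,4,4](0)
Move 3: P2 pit3 -> P1=[5,3,2,2,5,4](0) P2=[0,1,5,0,5,5](1)
Move 4: P1 pit1 -> P1=[5,0,3,3,6,4](0) P2=[0,1,5,0,5,5](1)
Move 5: P1 pit4 -> P1=[5,0,3,3,0,5](1) P2=[1,2,6,1,5,5](1)
Move 6: P2 pit2 -> P1=[6,1,3,3,0,5](1) P2=[1,2,0,2,6,6](2)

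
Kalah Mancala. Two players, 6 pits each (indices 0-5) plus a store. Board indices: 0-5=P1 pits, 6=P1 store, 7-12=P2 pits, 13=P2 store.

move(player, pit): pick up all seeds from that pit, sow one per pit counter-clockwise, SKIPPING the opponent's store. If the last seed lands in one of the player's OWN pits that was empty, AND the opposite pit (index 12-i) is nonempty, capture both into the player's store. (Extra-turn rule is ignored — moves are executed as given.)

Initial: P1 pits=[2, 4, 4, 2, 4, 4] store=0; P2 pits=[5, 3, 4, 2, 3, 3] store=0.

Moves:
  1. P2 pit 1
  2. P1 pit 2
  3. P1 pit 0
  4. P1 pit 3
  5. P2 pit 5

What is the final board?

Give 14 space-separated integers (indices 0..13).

Answer: 1 6 0 0 6 6 6 5 0 5 0 4 0 1

Derivation:
Move 1: P2 pit1 -> P1=[2,4,4,2,4,4](0) P2=[5,0,5,3,4,3](0)
Move 2: P1 pit2 -> P1=[2,4,0,3,5,5](1) P2=[5,0,5,3,4,3](0)
Move 3: P1 pit0 -> P1=[0,5,0,3,5,5](5) P2=[5,0,5,0,4,3](0)
Move 4: P1 pit3 -> P1=[0,5,0,0,6,6](6) P2=[5,0,5,0,4,3](0)
Move 5: P2 pit5 -> P1=[1,6,0,0,6,6](6) P2=[5,0,5,0,4,0](1)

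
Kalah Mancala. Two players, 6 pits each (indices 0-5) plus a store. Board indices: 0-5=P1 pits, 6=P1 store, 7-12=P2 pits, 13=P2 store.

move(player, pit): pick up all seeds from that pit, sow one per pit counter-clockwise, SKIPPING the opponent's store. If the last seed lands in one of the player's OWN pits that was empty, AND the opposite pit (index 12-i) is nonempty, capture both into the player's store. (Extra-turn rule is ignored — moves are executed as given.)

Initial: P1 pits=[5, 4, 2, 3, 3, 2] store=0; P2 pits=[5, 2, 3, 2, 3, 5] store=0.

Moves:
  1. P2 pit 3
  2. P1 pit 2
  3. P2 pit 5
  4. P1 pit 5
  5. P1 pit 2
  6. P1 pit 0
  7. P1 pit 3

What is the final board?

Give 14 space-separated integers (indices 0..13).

Answer: 0 6 1 0 7 2 3 7 3 4 1 4 0 1

Derivation:
Move 1: P2 pit3 -> P1=[5,4,2,3,3,2](0) P2=[5,2,3,0,4,6](0)
Move 2: P1 pit2 -> P1=[5,4,0,4,4,2](0) P2=[5,2,3,0,4,6](0)
Move 3: P2 pit5 -> P1=[6,5,1,5,5,2](0) P2=[5,2,3,0,4,0](1)
Move 4: P1 pit5 -> P1=[6,5,1,5,5,0](1) P2=[6,2,3,0,4,0](1)
Move 5: P1 pit2 -> P1=[6,5,0,6,5,0](1) P2=[6,2,3,0,4,0](1)
Move 6: P1 pit0 -> P1=[0,6,1,7,6,1](2) P2=[6,2,3,0,4,0](1)
Move 7: P1 pit3 -> P1=[0,6,1,0,7,2](3) P2=[7,3,4,1,4,0](1)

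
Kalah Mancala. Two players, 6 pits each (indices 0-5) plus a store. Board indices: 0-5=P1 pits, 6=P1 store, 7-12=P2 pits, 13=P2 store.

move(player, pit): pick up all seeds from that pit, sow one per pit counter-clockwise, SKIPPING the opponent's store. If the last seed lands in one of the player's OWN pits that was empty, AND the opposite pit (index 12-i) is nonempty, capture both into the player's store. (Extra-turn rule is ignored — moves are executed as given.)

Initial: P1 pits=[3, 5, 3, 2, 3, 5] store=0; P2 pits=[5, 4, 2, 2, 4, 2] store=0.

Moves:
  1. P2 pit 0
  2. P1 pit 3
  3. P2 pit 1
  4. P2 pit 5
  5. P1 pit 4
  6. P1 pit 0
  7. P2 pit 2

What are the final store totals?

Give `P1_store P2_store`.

Move 1: P2 pit0 -> P1=[3,5,3,2,3,5](0) P2=[0,5,3,3,5,3](0)
Move 2: P1 pit3 -> P1=[3,5,3,0,4,6](0) P2=[0,5,3,3,5,3](0)
Move 3: P2 pit1 -> P1=[3,5,3,0,4,6](0) P2=[0,0,4,4,6,4](1)
Move 4: P2 pit5 -> P1=[4,6,4,0,4,6](0) P2=[0,0,4,4,6,0](2)
Move 5: P1 pit4 -> P1=[4,6,4,0,0,7](1) P2=[1,1,4,4,6,0](2)
Move 6: P1 pit0 -> P1=[0,7,5,1,0,7](3) P2=[1,0,4,4,6,0](2)
Move 7: P2 pit2 -> P1=[0,7,5,1,0,7](3) P2=[1,0,0,5,7,1](3)

Answer: 3 3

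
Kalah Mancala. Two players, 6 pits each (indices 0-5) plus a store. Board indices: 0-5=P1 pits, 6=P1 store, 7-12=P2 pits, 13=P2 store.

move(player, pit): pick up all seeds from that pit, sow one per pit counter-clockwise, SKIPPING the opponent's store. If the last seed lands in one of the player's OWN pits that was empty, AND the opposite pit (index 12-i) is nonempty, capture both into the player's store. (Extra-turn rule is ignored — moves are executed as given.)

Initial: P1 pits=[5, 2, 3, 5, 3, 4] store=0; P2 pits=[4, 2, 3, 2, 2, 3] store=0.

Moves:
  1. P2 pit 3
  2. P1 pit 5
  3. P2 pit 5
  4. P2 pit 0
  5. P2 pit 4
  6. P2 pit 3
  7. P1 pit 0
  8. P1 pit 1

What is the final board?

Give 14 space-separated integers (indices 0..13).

Answer: 0 0 5 5 3 0 1 0 4 5 0 0 1 14

Derivation:
Move 1: P2 pit3 -> P1=[5,2,3,5,3,4](0) P2=[4,2,3,0,3,4](0)
Move 2: P1 pit5 -> P1=[5,2,3,5,3,0](1) P2=[5,3,4,0,3,4](0)
Move 3: P2 pit5 -> P1=[6,3,4,5,3,0](1) P2=[5,3,4,0,3,0](1)
Move 4: P2 pit0 -> P1=[0,3,4,5,3,0](1) P2=[0,4,5,1,4,0](8)
Move 5: P2 pit4 -> P1=[1,4,4,5,3,0](1) P2=[0,4,5,1,0,1](9)
Move 6: P2 pit3 -> P1=[1,0,4,5,3,0](1) P2=[0,4,5,0,0,1](14)
Move 7: P1 pit0 -> P1=[0,1,4,5,3,0](1) P2=[0,4,5,0,0,1](14)
Move 8: P1 pit1 -> P1=[0,0,5,5,3,0](1) P2=[0,4,5,0,0,1](14)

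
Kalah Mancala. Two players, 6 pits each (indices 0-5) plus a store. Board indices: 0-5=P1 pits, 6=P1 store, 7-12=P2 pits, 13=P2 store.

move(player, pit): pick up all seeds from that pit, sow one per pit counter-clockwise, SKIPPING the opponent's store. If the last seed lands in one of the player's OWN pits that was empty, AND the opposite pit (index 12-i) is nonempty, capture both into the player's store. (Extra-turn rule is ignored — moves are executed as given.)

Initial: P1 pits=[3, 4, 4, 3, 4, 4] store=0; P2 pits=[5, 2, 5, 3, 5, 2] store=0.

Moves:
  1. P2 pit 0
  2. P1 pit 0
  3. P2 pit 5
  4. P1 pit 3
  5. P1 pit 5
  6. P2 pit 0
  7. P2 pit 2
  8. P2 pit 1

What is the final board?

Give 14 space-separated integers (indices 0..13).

Move 1: P2 pit0 -> P1=[3,4,4,3,4,4](0) P2=[0,3,6,4,6,3](0)
Move 2: P1 pit0 -> P1=[0,5,5,4,4,4](0) P2=[0,3,6,4,6,3](0)
Move 3: P2 pit5 -> P1=[1,6,5,4,4,4](0) P2=[0,3,6,4,6,0](1)
Move 4: P1 pit3 -> P1=[1,6,5,0,5,5](1) P2=[1,3,6,4,6,0](1)
Move 5: P1 pit5 -> P1=[1,6,5,0,5,0](2) P2=[2,4,7,5,6,0](1)
Move 6: P2 pit0 -> P1=[1,6,5,0,5,0](2) P2=[0,5,8,5,6,0](1)
Move 7: P2 pit2 -> P1=[2,7,6,1,5,0](2) P2=[0,5,0,6,7,1](2)
Move 8: P2 pit1 -> P1=[2,7,6,1,5,0](2) P2=[0,0,1,7,8,2](3)

Answer: 2 7 6 1 5 0 2 0 0 1 7 8 2 3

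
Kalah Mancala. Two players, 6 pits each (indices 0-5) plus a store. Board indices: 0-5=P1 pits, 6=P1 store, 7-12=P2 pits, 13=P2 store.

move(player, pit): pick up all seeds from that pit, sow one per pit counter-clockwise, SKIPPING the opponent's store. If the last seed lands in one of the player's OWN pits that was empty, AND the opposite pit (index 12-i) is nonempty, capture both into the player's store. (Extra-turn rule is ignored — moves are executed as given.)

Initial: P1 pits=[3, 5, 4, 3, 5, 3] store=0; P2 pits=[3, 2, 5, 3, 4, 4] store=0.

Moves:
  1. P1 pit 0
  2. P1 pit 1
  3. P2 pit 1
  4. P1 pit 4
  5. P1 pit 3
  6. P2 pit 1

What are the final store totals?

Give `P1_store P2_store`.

Answer: 3 0

Derivation:
Move 1: P1 pit0 -> P1=[0,6,5,4,5,3](0) P2=[3,2,5,3,4,4](0)
Move 2: P1 pit1 -> P1=[0,0,6,5,6,4](1) P2=[4,2,5,3,4,4](0)
Move 3: P2 pit1 -> P1=[0,0,6,5,6,4](1) P2=[4,0,6,4,4,4](0)
Move 4: P1 pit4 -> P1=[0,0,6,5,0,5](2) P2=[5,1,7,5,4,4](0)
Move 5: P1 pit3 -> P1=[0,0,6,0,1,6](3) P2=[6,2,7,5,4,4](0)
Move 6: P2 pit1 -> P1=[0,0,6,0,1,6](3) P2=[6,0,8,6,4,4](0)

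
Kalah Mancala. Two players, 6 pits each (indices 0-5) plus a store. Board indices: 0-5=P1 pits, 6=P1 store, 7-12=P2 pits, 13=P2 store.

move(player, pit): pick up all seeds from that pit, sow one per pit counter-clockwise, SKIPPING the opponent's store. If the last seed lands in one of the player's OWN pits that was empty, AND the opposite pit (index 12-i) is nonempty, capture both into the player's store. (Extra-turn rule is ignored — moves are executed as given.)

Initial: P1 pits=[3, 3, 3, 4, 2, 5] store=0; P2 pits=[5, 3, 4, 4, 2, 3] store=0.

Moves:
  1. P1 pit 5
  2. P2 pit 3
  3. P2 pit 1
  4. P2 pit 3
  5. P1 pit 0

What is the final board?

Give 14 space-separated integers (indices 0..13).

Move 1: P1 pit5 -> P1=[3,3,3,4,2,0](1) P2=[6,4,5,5,2,3](0)
Move 2: P2 pit3 -> P1=[4,4,3,4,2,0](1) P2=[6,4,5,0,3,4](1)
Move 3: P2 pit1 -> P1=[4,4,3,4,2,0](1) P2=[6,0,6,1,4,5](1)
Move 4: P2 pit3 -> P1=[4,4,3,4,2,0](1) P2=[6,0,6,0,5,5](1)
Move 5: P1 pit0 -> P1=[0,5,4,5,3,0](1) P2=[6,0,6,0,5,5](1)

Answer: 0 5 4 5 3 0 1 6 0 6 0 5 5 1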